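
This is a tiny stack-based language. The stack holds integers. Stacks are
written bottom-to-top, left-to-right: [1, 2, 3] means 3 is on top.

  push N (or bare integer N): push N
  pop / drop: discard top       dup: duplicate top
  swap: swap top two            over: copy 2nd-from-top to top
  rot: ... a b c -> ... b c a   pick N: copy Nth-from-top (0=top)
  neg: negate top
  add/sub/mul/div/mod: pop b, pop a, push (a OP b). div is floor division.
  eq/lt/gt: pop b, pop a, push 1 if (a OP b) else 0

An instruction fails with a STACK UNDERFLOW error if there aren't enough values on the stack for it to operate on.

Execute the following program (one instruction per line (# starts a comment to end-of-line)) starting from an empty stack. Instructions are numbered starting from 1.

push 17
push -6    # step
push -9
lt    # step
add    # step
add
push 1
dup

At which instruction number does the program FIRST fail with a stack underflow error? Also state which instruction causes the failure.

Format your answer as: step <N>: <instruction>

Answer: step 6: add

Derivation:
Step 1 ('push 17'): stack = [17], depth = 1
Step 2 ('push -6'): stack = [17, -6], depth = 2
Step 3 ('push -9'): stack = [17, -6, -9], depth = 3
Step 4 ('lt'): stack = [17, 0], depth = 2
Step 5 ('add'): stack = [17], depth = 1
Step 6 ('add'): needs 2 value(s) but depth is 1 — STACK UNDERFLOW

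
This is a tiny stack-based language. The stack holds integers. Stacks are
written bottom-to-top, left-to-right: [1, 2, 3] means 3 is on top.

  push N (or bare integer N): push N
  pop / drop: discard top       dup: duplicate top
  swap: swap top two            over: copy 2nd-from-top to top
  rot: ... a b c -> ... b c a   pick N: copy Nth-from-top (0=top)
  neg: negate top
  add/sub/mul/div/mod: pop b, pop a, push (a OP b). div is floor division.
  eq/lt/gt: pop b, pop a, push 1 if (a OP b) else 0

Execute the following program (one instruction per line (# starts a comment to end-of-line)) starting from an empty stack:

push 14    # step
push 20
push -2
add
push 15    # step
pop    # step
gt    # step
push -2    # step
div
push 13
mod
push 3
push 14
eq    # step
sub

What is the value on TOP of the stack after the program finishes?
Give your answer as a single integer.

After 'push 14': [14]
After 'push 20': [14, 20]
After 'push -2': [14, 20, -2]
After 'add': [14, 18]
After 'push 15': [14, 18, 15]
After 'pop': [14, 18]
After 'gt': [0]
After 'push -2': [0, -2]
After 'div': [0]
After 'push 13': [0, 13]
After 'mod': [0]
After 'push 3': [0, 3]
After 'push 14': [0, 3, 14]
After 'eq': [0, 0]
After 'sub': [0]

Answer: 0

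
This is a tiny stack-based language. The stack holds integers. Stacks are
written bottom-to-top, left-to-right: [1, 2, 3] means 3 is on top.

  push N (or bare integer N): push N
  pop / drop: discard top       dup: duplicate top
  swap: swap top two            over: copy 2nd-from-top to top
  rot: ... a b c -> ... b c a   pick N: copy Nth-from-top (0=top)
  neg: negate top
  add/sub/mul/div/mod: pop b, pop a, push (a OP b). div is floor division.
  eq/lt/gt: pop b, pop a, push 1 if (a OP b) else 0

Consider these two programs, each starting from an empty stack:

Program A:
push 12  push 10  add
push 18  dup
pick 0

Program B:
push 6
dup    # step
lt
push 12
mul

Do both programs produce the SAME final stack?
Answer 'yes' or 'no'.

Program A trace:
  After 'push 12': [12]
  After 'push 10': [12, 10]
  After 'add': [22]
  After 'push 18': [22, 18]
  After 'dup': [22, 18, 18]
  After 'pick 0': [22, 18, 18, 18]
Program A final stack: [22, 18, 18, 18]

Program B trace:
  After 'push 6': [6]
  After 'dup': [6, 6]
  After 'lt': [0]
  After 'push 12': [0, 12]
  After 'mul': [0]
Program B final stack: [0]
Same: no

Answer: no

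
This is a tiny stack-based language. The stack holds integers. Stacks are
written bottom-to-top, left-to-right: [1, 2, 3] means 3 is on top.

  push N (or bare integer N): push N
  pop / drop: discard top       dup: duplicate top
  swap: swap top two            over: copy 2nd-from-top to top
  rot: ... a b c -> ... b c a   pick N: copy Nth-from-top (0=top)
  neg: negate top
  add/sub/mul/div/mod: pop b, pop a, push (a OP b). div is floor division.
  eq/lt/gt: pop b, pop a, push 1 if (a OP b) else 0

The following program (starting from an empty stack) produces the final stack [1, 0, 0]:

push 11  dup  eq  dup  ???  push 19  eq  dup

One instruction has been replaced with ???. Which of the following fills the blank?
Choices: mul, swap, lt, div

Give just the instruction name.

Answer: swap

Derivation:
Stack before ???: [1, 1]
Stack after ???:  [1, 1]
Checking each choice:
  mul: produces [0, 0]
  swap: MATCH
  lt: produces [0, 0]
  div: produces [0, 0]


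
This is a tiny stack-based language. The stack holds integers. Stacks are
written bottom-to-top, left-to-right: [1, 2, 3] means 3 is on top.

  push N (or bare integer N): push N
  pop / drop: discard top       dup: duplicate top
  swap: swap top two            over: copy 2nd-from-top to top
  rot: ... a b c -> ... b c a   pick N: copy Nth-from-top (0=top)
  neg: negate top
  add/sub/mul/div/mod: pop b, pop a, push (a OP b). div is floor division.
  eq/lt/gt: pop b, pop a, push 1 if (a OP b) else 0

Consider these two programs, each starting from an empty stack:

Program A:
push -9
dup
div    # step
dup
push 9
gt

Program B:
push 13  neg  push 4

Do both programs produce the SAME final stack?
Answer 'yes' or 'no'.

Answer: no

Derivation:
Program A trace:
  After 'push -9': [-9]
  After 'dup': [-9, -9]
  After 'div': [1]
  After 'dup': [1, 1]
  After 'push 9': [1, 1, 9]
  After 'gt': [1, 0]
Program A final stack: [1, 0]

Program B trace:
  After 'push 13': [13]
  After 'neg': [-13]
  After 'push 4': [-13, 4]
Program B final stack: [-13, 4]
Same: no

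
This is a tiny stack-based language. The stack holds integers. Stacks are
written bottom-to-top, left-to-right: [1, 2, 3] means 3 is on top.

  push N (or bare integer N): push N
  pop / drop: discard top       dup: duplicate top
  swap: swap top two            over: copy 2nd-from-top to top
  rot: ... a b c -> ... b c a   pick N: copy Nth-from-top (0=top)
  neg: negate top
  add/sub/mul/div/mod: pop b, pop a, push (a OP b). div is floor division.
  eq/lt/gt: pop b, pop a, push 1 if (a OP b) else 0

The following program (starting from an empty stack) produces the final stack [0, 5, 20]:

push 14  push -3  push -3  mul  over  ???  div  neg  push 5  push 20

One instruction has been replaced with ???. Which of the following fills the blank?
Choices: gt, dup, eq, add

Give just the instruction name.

Answer: add

Derivation:
Stack before ???: [14, 9, 14]
Stack after ???:  [14, 23]
Checking each choice:
  gt: division by zero
  dup: produces [14, 9, -1, 5, 20]
  eq: division by zero
  add: MATCH


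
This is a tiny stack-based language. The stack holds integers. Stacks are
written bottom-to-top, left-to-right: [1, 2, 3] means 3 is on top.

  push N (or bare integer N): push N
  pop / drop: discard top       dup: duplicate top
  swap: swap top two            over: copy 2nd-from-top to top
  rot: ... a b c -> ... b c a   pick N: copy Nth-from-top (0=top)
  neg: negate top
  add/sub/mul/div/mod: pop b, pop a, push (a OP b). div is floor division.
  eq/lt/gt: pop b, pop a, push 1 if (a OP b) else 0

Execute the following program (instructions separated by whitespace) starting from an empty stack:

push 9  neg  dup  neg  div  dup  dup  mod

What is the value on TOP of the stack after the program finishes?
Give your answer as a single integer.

Answer: 0

Derivation:
After 'push 9': [9]
After 'neg': [-9]
After 'dup': [-9, -9]
After 'neg': [-9, 9]
After 'div': [-1]
After 'dup': [-1, -1]
After 'dup': [-1, -1, -1]
After 'mod': [-1, 0]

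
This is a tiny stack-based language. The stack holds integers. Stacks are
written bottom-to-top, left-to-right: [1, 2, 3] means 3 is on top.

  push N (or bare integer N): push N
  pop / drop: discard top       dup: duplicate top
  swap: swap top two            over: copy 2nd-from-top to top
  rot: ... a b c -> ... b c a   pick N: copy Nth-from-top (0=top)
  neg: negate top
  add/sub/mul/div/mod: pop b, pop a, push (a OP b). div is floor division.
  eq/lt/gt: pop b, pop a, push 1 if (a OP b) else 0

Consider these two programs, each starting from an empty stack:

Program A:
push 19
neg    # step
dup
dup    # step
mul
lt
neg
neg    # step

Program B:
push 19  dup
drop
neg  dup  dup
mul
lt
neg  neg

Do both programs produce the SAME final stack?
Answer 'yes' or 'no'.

Program A trace:
  After 'push 19': [19]
  After 'neg': [-19]
  After 'dup': [-19, -19]
  After 'dup': [-19, -19, -19]
  After 'mul': [-19, 361]
  After 'lt': [1]
  After 'neg': [-1]
  After 'neg': [1]
Program A final stack: [1]

Program B trace:
  After 'push 19': [19]
  After 'dup': [19, 19]
  After 'drop': [19]
  After 'neg': [-19]
  After 'dup': [-19, -19]
  After 'dup': [-19, -19, -19]
  After 'mul': [-19, 361]
  After 'lt': [1]
  After 'neg': [-1]
  After 'neg': [1]
Program B final stack: [1]
Same: yes

Answer: yes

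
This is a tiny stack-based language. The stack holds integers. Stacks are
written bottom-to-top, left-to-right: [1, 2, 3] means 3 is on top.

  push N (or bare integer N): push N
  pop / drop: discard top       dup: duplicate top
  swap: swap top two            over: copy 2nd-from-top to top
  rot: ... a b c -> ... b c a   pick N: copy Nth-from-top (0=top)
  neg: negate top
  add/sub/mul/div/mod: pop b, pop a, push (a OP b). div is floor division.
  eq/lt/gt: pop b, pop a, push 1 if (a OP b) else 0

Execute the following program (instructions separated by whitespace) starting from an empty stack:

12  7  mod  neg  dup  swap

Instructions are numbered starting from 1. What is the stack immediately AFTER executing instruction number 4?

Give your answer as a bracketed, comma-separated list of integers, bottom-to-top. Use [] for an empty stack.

Answer: [-5]

Derivation:
Step 1 ('12'): [12]
Step 2 ('7'): [12, 7]
Step 3 ('mod'): [5]
Step 4 ('neg'): [-5]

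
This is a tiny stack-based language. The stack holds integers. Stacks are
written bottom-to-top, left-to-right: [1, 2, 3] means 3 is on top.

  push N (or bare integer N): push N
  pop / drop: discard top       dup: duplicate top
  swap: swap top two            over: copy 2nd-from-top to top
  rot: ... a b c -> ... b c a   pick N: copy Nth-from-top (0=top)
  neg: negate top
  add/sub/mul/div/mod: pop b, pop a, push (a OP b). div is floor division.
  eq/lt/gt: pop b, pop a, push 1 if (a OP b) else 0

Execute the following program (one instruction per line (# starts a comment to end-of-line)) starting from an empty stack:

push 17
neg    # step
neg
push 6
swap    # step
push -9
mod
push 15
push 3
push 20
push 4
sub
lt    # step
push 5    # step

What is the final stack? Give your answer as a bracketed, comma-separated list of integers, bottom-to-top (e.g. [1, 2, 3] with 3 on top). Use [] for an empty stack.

Answer: [6, -1, 15, 1, 5]

Derivation:
After 'push 17': [17]
After 'neg': [-17]
After 'neg': [17]
After 'push 6': [17, 6]
After 'swap': [6, 17]
After 'push -9': [6, 17, -9]
After 'mod': [6, -1]
After 'push 15': [6, -1, 15]
After 'push 3': [6, -1, 15, 3]
After 'push 20': [6, -1, 15, 3, 20]
After 'push 4': [6, -1, 15, 3, 20, 4]
After 'sub': [6, -1, 15, 3, 16]
After 'lt': [6, -1, 15, 1]
After 'push 5': [6, -1, 15, 1, 5]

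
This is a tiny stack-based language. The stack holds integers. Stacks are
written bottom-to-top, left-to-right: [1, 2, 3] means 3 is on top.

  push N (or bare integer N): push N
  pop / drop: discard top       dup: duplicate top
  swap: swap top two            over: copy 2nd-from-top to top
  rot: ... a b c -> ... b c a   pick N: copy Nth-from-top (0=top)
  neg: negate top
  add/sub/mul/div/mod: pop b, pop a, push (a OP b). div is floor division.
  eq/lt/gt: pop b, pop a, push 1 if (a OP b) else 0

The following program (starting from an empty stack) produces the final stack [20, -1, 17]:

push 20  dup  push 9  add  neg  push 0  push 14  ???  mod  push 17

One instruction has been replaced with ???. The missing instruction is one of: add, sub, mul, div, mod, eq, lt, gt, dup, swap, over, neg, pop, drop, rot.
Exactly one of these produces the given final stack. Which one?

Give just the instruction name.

Stack before ???: [20, -29, 0, 14]
Stack after ???:  [20, -29, -14]
The instruction that transforms [20, -29, 0, 14] -> [20, -29, -14] is: sub

Answer: sub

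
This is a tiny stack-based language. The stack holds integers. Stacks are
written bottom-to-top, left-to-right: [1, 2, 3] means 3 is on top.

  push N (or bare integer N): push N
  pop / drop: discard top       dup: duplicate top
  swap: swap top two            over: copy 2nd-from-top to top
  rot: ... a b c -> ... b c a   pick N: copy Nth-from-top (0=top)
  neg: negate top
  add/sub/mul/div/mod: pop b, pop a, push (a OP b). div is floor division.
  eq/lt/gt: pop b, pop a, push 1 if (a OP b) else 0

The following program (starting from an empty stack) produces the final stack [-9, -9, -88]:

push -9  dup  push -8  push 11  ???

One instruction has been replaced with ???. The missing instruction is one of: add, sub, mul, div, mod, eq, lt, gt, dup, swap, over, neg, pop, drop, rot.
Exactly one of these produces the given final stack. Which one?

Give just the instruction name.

Stack before ???: [-9, -9, -8, 11]
Stack after ???:  [-9, -9, -88]
The instruction that transforms [-9, -9, -8, 11] -> [-9, -9, -88] is: mul

Answer: mul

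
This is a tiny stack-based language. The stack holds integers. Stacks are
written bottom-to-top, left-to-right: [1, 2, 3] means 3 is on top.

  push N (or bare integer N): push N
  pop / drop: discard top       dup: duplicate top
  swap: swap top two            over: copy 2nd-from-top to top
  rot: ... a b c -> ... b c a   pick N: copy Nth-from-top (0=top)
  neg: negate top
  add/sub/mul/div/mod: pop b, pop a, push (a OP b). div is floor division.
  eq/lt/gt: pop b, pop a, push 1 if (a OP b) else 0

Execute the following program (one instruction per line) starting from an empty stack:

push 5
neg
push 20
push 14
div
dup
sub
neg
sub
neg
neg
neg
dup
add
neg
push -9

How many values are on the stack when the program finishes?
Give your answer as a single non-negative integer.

After 'push 5': stack = [5] (depth 1)
After 'neg': stack = [-5] (depth 1)
After 'push 20': stack = [-5, 20] (depth 2)
After 'push 14': stack = [-5, 20, 14] (depth 3)
After 'div': stack = [-5, 1] (depth 2)
After 'dup': stack = [-5, 1, 1] (depth 3)
After 'sub': stack = [-5, 0] (depth 2)
After 'neg': stack = [-5, 0] (depth 2)
After 'sub': stack = [-5] (depth 1)
After 'neg': stack = [5] (depth 1)
After 'neg': stack = [-5] (depth 1)
After 'neg': stack = [5] (depth 1)
After 'dup': stack = [5, 5] (depth 2)
After 'add': stack = [10] (depth 1)
After 'neg': stack = [-10] (depth 1)
After 'push -9': stack = [-10, -9] (depth 2)

Answer: 2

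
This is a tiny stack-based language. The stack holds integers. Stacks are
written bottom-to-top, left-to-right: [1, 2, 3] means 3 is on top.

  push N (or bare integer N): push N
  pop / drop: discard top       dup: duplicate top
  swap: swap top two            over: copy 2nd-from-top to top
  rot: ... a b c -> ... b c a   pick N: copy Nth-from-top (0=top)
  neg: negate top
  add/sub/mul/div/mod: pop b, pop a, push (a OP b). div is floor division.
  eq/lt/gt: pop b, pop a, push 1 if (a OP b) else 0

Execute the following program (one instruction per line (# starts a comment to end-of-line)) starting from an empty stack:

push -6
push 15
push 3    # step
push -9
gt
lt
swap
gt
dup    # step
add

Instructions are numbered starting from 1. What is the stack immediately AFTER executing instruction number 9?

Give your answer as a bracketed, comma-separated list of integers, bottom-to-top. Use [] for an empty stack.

Step 1 ('push -6'): [-6]
Step 2 ('push 15'): [-6, 15]
Step 3 ('push 3'): [-6, 15, 3]
Step 4 ('push -9'): [-6, 15, 3, -9]
Step 5 ('gt'): [-6, 15, 1]
Step 6 ('lt'): [-6, 0]
Step 7 ('swap'): [0, -6]
Step 8 ('gt'): [1]
Step 9 ('dup'): [1, 1]

Answer: [1, 1]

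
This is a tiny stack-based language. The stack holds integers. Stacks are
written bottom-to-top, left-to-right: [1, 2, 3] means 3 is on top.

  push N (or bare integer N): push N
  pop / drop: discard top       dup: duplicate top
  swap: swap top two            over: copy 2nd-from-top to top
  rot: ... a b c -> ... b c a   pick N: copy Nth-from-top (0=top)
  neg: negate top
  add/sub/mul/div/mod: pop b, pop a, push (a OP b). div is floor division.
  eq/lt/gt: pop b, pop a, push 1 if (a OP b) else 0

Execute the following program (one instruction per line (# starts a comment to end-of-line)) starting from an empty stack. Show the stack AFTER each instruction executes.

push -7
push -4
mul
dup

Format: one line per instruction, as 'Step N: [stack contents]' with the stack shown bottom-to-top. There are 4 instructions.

Step 1: [-7]
Step 2: [-7, -4]
Step 3: [28]
Step 4: [28, 28]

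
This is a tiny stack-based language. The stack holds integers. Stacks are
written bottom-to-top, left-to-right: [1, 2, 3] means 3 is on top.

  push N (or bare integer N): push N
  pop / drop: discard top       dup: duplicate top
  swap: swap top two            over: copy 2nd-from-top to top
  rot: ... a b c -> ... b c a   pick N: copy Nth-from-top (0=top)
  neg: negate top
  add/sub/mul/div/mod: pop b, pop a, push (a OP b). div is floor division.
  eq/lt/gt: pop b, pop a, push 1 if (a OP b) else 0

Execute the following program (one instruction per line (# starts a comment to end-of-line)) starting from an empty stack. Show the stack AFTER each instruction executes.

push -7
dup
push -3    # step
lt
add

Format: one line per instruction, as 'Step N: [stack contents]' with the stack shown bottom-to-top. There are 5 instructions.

Step 1: [-7]
Step 2: [-7, -7]
Step 3: [-7, -7, -3]
Step 4: [-7, 1]
Step 5: [-6]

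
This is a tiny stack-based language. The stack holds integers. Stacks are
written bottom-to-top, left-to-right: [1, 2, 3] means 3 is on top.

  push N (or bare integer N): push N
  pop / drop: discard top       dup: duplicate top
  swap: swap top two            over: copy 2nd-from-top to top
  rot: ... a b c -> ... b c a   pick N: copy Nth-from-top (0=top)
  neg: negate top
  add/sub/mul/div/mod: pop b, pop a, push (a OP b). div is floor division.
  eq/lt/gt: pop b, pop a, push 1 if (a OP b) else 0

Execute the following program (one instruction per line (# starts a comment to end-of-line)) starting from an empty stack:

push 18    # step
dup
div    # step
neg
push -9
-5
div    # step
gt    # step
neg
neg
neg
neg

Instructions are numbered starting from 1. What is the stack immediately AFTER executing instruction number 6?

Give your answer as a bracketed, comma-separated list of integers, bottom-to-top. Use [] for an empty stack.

Answer: [-1, -9, -5]

Derivation:
Step 1 ('push 18'): [18]
Step 2 ('dup'): [18, 18]
Step 3 ('div'): [1]
Step 4 ('neg'): [-1]
Step 5 ('push -9'): [-1, -9]
Step 6 ('-5'): [-1, -9, -5]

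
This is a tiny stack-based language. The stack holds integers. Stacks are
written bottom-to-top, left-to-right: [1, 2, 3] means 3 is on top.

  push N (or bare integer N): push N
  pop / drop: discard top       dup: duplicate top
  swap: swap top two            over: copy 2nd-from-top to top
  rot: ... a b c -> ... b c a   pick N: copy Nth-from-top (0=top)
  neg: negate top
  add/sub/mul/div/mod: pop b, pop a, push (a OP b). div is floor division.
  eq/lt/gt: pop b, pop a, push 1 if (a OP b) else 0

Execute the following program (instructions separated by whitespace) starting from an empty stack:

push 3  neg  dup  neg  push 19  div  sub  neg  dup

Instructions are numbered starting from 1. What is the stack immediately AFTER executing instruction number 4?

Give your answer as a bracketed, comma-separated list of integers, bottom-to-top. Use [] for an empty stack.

Answer: [-3, 3]

Derivation:
Step 1 ('push 3'): [3]
Step 2 ('neg'): [-3]
Step 3 ('dup'): [-3, -3]
Step 4 ('neg'): [-3, 3]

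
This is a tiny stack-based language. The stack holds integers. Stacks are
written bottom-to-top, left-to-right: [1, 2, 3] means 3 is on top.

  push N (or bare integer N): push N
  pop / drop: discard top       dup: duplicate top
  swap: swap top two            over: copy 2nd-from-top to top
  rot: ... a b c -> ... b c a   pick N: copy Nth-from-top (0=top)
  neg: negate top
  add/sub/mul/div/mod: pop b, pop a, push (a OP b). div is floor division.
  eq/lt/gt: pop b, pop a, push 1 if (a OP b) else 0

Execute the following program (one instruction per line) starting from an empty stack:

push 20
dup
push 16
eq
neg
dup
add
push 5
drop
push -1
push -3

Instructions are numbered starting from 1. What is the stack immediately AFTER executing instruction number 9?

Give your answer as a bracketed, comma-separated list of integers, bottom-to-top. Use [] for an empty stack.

Step 1 ('push 20'): [20]
Step 2 ('dup'): [20, 20]
Step 3 ('push 16'): [20, 20, 16]
Step 4 ('eq'): [20, 0]
Step 5 ('neg'): [20, 0]
Step 6 ('dup'): [20, 0, 0]
Step 7 ('add'): [20, 0]
Step 8 ('push 5'): [20, 0, 5]
Step 9 ('drop'): [20, 0]

Answer: [20, 0]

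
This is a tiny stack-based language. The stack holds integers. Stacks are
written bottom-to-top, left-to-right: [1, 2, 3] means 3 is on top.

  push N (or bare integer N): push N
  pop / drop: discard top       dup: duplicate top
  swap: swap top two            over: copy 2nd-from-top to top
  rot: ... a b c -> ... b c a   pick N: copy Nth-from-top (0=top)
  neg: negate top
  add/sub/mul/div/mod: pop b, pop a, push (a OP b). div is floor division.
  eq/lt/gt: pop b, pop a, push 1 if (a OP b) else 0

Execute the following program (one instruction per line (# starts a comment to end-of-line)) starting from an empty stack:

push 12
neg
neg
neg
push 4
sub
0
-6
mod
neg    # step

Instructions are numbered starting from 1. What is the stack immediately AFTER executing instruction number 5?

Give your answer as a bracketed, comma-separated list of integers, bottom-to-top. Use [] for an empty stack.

Step 1 ('push 12'): [12]
Step 2 ('neg'): [-12]
Step 3 ('neg'): [12]
Step 4 ('neg'): [-12]
Step 5 ('push 4'): [-12, 4]

Answer: [-12, 4]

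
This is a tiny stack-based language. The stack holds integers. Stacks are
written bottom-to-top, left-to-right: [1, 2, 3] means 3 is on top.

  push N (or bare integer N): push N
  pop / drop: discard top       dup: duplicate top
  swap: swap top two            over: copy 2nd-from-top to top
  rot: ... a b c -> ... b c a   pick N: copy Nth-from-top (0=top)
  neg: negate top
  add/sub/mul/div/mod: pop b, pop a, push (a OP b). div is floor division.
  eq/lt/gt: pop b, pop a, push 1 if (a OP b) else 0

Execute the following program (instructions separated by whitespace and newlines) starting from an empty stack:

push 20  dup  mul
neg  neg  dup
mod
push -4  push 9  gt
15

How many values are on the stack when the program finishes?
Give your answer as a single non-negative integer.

Answer: 3

Derivation:
After 'push 20': stack = [20] (depth 1)
After 'dup': stack = [20, 20] (depth 2)
After 'mul': stack = [400] (depth 1)
After 'neg': stack = [-400] (depth 1)
After 'neg': stack = [400] (depth 1)
After 'dup': stack = [400, 400] (depth 2)
After 'mod': stack = [0] (depth 1)
After 'push -4': stack = [0, -4] (depth 2)
After 'push 9': stack = [0, -4, 9] (depth 3)
After 'gt': stack = [0, 0] (depth 2)
After 'push 15': stack = [0, 0, 15] (depth 3)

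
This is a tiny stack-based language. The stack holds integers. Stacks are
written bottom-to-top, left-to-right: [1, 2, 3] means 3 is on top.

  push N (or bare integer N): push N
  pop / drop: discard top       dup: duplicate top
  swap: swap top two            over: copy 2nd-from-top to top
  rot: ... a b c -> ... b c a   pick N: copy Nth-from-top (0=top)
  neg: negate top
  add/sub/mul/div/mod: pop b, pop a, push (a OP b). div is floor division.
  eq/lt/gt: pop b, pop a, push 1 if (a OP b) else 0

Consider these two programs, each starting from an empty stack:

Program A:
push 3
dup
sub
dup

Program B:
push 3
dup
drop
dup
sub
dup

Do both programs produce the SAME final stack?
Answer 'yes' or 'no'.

Program A trace:
  After 'push 3': [3]
  After 'dup': [3, 3]
  After 'sub': [0]
  After 'dup': [0, 0]
Program A final stack: [0, 0]

Program B trace:
  After 'push 3': [3]
  After 'dup': [3, 3]
  After 'drop': [3]
  After 'dup': [3, 3]
  After 'sub': [0]
  After 'dup': [0, 0]
Program B final stack: [0, 0]
Same: yes

Answer: yes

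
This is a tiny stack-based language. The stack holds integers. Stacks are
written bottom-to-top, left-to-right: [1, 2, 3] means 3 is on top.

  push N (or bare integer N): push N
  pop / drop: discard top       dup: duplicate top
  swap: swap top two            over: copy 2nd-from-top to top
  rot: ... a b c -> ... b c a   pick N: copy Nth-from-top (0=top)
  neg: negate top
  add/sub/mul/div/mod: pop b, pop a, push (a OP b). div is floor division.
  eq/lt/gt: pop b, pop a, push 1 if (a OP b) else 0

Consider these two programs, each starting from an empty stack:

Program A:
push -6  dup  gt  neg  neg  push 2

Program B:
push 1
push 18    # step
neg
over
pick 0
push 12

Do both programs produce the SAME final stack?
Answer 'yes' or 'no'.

Answer: no

Derivation:
Program A trace:
  After 'push -6': [-6]
  After 'dup': [-6, -6]
  After 'gt': [0]
  After 'neg': [0]
  After 'neg': [0]
  After 'push 2': [0, 2]
Program A final stack: [0, 2]

Program B trace:
  After 'push 1': [1]
  After 'push 18': [1, 18]
  After 'neg': [1, -18]
  After 'over': [1, -18, 1]
  After 'pick 0': [1, -18, 1, 1]
  After 'push 12': [1, -18, 1, 1, 12]
Program B final stack: [1, -18, 1, 1, 12]
Same: no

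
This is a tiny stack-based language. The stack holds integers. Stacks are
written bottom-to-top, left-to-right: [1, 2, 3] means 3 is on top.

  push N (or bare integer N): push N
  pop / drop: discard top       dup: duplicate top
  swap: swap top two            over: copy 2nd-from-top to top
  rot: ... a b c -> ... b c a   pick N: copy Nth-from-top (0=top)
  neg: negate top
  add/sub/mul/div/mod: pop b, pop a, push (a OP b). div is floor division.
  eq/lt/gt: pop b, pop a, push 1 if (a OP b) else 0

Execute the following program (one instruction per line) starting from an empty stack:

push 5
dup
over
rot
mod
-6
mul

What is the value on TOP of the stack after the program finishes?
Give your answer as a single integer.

After 'push 5': [5]
After 'dup': [5, 5]
After 'over': [5, 5, 5]
After 'rot': [5, 5, 5]
After 'mod': [5, 0]
After 'push -6': [5, 0, -6]
After 'mul': [5, 0]

Answer: 0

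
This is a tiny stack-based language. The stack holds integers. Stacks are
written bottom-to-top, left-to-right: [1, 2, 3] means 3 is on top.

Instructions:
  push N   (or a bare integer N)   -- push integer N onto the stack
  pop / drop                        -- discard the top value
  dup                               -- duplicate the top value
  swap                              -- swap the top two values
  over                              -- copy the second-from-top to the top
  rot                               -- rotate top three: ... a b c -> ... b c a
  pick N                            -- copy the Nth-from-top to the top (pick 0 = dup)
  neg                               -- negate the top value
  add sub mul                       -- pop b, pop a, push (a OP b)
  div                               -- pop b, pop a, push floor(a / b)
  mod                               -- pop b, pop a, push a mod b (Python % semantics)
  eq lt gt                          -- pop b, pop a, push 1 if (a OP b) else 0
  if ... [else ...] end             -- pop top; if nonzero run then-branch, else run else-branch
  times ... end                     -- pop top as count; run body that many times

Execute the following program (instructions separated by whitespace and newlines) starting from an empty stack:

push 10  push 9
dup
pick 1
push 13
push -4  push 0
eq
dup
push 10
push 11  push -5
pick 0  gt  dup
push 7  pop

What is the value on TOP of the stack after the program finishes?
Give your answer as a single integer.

Answer: 0

Derivation:
After 'push 10': [10]
After 'push 9': [10, 9]
After 'dup': [10, 9, 9]
After 'pick 1': [10, 9, 9, 9]
After 'push 13': [10, 9, 9, 9, 13]
After 'push -4': [10, 9, 9, 9, 13, -4]
After 'push 0': [10, 9, 9, 9, 13, -4, 0]
After 'eq': [10, 9, 9, 9, 13, 0]
After 'dup': [10, 9, 9, 9, 13, 0, 0]
After 'push 10': [10, 9, 9, 9, 13, 0, 0, 10]
After 'push 11': [10, 9, 9, 9, 13, 0, 0, 10, 11]
After 'push -5': [10, 9, 9, 9, 13, 0, 0, 10, 11, -5]
After 'pick 0': [10, 9, 9, 9, 13, 0, 0, 10, 11, -5, -5]
After 'gt': [10, 9, 9, 9, 13, 0, 0, 10, 11, 0]
After 'dup': [10, 9, 9, 9, 13, 0, 0, 10, 11, 0, 0]
After 'push 7': [10, 9, 9, 9, 13, 0, 0, 10, 11, 0, 0, 7]
After 'pop': [10, 9, 9, 9, 13, 0, 0, 10, 11, 0, 0]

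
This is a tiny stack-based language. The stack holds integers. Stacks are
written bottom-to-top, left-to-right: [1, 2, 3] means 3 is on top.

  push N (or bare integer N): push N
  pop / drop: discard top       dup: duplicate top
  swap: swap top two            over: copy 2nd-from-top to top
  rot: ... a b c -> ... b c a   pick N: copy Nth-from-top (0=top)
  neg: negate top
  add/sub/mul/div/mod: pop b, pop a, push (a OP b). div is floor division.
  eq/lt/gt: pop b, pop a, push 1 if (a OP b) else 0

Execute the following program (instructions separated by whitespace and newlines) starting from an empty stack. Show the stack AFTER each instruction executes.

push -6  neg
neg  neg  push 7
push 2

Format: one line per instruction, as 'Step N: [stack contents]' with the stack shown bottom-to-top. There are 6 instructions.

Step 1: [-6]
Step 2: [6]
Step 3: [-6]
Step 4: [6]
Step 5: [6, 7]
Step 6: [6, 7, 2]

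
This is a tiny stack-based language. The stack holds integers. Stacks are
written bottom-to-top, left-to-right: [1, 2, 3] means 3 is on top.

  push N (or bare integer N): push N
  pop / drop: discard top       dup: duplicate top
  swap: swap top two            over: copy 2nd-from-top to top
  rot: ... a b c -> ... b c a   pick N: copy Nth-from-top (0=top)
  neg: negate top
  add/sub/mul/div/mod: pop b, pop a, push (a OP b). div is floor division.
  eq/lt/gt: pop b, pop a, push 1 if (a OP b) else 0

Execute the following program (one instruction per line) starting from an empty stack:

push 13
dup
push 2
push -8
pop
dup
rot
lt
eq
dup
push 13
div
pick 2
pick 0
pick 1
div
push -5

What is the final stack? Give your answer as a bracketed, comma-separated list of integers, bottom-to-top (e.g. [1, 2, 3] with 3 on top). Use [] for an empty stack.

After 'push 13': [13]
After 'dup': [13, 13]
After 'push 2': [13, 13, 2]
After 'push -8': [13, 13, 2, -8]
After 'pop': [13, 13, 2]
After 'dup': [13, 13, 2, 2]
After 'rot': [13, 2, 2, 13]
After 'lt': [13, 2, 1]
After 'eq': [13, 0]
After 'dup': [13, 0, 0]
After 'push 13': [13, 0, 0, 13]
After 'div': [13, 0, 0]
After 'pick 2': [13, 0, 0, 13]
After 'pick 0': [13, 0, 0, 13, 13]
After 'pick 1': [13, 0, 0, 13, 13, 13]
After 'div': [13, 0, 0, 13, 1]
After 'push -5': [13, 0, 0, 13, 1, -5]

Answer: [13, 0, 0, 13, 1, -5]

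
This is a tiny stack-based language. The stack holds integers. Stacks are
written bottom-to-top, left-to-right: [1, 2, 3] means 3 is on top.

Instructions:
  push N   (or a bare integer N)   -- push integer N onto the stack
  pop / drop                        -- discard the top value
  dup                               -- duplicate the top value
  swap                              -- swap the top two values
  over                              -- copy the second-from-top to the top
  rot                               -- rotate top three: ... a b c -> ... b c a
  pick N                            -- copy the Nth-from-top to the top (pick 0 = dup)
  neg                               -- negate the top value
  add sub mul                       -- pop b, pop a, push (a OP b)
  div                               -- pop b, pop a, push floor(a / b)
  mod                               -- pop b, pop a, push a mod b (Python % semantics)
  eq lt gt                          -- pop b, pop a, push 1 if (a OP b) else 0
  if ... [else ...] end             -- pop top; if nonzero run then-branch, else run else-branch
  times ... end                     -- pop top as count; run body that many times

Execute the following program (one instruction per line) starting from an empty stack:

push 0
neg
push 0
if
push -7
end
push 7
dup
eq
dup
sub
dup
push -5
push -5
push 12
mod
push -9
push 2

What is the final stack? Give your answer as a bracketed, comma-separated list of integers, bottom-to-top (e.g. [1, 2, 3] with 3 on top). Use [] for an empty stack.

Answer: [0, 0, 0, -5, 7, -9, 2]

Derivation:
After 'push 0': [0]
After 'neg': [0]
After 'push 0': [0, 0]
After 'if': [0]
After 'push 7': [0, 7]
After 'dup': [0, 7, 7]
After 'eq': [0, 1]
After 'dup': [0, 1, 1]
After 'sub': [0, 0]
After 'dup': [0, 0, 0]
After 'push -5': [0, 0, 0, -5]
After 'push -5': [0, 0, 0, -5, -5]
After 'push 12': [0, 0, 0, -5, -5, 12]
After 'mod': [0, 0, 0, -5, 7]
After 'push -9': [0, 0, 0, -5, 7, -9]
After 'push 2': [0, 0, 0, -5, 7, -9, 2]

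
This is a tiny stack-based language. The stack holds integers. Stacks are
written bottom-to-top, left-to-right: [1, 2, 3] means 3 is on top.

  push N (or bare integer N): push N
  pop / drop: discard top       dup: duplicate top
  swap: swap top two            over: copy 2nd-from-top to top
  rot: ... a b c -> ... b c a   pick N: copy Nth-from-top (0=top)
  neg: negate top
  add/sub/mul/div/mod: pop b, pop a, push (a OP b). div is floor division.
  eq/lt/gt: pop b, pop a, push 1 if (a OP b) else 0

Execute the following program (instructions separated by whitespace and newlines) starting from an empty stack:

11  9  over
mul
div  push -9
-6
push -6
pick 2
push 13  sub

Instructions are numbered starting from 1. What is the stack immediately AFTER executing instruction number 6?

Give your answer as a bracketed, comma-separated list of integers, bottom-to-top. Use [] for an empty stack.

Answer: [0, -9]

Derivation:
Step 1 ('11'): [11]
Step 2 ('9'): [11, 9]
Step 3 ('over'): [11, 9, 11]
Step 4 ('mul'): [11, 99]
Step 5 ('div'): [0]
Step 6 ('push -9'): [0, -9]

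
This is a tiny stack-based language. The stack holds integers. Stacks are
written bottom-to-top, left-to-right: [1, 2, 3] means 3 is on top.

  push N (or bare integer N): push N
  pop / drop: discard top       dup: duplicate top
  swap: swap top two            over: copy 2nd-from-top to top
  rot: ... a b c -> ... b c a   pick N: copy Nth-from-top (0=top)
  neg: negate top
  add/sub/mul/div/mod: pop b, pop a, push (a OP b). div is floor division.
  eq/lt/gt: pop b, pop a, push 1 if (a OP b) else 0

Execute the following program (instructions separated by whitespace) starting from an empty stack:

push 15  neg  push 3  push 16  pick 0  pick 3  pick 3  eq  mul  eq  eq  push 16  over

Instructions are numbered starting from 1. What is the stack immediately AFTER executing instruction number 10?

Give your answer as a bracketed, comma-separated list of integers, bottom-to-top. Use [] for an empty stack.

Step 1 ('push 15'): [15]
Step 2 ('neg'): [-15]
Step 3 ('push 3'): [-15, 3]
Step 4 ('push 16'): [-15, 3, 16]
Step 5 ('pick 0'): [-15, 3, 16, 16]
Step 6 ('pick 3'): [-15, 3, 16, 16, -15]
Step 7 ('pick 3'): [-15, 3, 16, 16, -15, 3]
Step 8 ('eq'): [-15, 3, 16, 16, 0]
Step 9 ('mul'): [-15, 3, 16, 0]
Step 10 ('eq'): [-15, 3, 0]

Answer: [-15, 3, 0]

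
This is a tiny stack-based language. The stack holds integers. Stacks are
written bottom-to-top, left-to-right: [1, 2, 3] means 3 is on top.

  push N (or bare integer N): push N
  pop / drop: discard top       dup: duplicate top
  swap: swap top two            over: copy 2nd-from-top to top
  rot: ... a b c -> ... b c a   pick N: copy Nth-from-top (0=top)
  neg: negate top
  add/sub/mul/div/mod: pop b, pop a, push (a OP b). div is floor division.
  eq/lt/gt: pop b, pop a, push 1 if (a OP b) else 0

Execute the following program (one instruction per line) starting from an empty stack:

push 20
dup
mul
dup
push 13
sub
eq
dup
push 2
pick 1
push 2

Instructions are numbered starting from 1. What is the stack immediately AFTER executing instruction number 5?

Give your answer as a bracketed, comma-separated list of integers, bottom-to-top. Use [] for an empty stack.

Step 1 ('push 20'): [20]
Step 2 ('dup'): [20, 20]
Step 3 ('mul'): [400]
Step 4 ('dup'): [400, 400]
Step 5 ('push 13'): [400, 400, 13]

Answer: [400, 400, 13]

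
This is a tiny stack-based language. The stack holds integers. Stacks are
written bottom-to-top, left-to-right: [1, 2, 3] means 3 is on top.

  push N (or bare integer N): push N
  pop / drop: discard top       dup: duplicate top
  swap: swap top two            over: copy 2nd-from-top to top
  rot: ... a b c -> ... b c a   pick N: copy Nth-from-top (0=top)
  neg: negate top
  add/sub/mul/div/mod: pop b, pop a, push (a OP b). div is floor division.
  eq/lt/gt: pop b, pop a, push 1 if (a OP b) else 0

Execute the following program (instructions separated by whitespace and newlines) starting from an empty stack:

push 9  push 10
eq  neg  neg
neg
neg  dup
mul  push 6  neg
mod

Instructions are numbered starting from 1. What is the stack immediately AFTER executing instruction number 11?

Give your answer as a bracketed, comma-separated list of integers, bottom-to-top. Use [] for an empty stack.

Answer: [0, -6]

Derivation:
Step 1 ('push 9'): [9]
Step 2 ('push 10'): [9, 10]
Step 3 ('eq'): [0]
Step 4 ('neg'): [0]
Step 5 ('neg'): [0]
Step 6 ('neg'): [0]
Step 7 ('neg'): [0]
Step 8 ('dup'): [0, 0]
Step 9 ('mul'): [0]
Step 10 ('push 6'): [0, 6]
Step 11 ('neg'): [0, -6]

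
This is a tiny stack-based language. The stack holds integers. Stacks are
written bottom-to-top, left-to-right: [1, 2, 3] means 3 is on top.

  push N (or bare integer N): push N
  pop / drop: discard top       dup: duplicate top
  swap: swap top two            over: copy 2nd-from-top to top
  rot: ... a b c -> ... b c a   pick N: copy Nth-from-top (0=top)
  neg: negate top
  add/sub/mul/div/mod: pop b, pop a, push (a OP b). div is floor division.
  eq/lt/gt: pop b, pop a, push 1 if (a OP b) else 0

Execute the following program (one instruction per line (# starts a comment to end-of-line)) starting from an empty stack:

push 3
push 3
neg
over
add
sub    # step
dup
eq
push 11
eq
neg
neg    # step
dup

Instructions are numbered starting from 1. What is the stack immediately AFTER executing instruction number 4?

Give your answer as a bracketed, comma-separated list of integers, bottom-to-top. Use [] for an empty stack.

Step 1 ('push 3'): [3]
Step 2 ('push 3'): [3, 3]
Step 3 ('neg'): [3, -3]
Step 4 ('over'): [3, -3, 3]

Answer: [3, -3, 3]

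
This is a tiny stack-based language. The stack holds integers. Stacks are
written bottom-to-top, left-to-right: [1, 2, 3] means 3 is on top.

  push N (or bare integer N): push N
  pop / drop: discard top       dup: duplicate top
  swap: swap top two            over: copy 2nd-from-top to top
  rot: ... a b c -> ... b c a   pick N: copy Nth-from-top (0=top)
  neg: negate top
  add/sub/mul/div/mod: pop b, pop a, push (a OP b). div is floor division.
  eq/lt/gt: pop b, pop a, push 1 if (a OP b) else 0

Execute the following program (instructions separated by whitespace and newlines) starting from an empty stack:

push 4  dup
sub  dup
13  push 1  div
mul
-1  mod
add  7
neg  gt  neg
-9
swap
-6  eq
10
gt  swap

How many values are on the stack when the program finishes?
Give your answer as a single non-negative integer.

After 'push 4': stack = [4] (depth 1)
After 'dup': stack = [4, 4] (depth 2)
After 'sub': stack = [0] (depth 1)
After 'dup': stack = [0, 0] (depth 2)
After 'push 13': stack = [0, 0, 13] (depth 3)
After 'push 1': stack = [0, 0, 13, 1] (depth 4)
After 'div': stack = [0, 0, 13] (depth 3)
After 'mul': stack = [0, 0] (depth 2)
After 'push -1': stack = [0, 0, -1] (depth 3)
After 'mod': stack = [0, 0] (depth 2)
  ...
After 'neg': stack = [0, -7] (depth 2)
After 'gt': stack = [1] (depth 1)
After 'neg': stack = [-1] (depth 1)
After 'push -9': stack = [-1, -9] (depth 2)
After 'swap': stack = [-9, -1] (depth 2)
After 'push -6': stack = [-9, -1, -6] (depth 3)
After 'eq': stack = [-9, 0] (depth 2)
After 'push 10': stack = [-9, 0, 10] (depth 3)
After 'gt': stack = [-9, 0] (depth 2)
After 'swap': stack = [0, -9] (depth 2)

Answer: 2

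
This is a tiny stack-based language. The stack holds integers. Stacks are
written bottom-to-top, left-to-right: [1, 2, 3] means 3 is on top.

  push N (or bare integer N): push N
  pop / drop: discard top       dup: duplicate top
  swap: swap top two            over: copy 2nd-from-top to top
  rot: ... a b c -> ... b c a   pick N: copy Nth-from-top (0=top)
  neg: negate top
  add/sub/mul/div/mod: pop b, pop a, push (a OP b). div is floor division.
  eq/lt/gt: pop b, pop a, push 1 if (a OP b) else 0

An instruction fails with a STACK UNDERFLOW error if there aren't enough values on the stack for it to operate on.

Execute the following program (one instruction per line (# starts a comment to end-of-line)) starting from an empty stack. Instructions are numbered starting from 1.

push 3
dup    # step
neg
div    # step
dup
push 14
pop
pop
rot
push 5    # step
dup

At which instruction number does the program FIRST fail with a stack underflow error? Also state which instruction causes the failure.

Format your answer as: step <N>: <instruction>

Answer: step 9: rot

Derivation:
Step 1 ('push 3'): stack = [3], depth = 1
Step 2 ('dup'): stack = [3, 3], depth = 2
Step 3 ('neg'): stack = [3, -3], depth = 2
Step 4 ('div'): stack = [-1], depth = 1
Step 5 ('dup'): stack = [-1, -1], depth = 2
Step 6 ('push 14'): stack = [-1, -1, 14], depth = 3
Step 7 ('pop'): stack = [-1, -1], depth = 2
Step 8 ('pop'): stack = [-1], depth = 1
Step 9 ('rot'): needs 3 value(s) but depth is 1 — STACK UNDERFLOW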